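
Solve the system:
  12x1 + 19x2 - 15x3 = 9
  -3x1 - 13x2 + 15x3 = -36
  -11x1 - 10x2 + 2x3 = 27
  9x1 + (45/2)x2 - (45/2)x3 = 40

no solution

Row-reduce:
R1 ← R1 / (12).
R2 ← R2 + 3·R1.
R3 ← R3 + 11·R1.
R4 ← R4 − 9·R1.
R2 ← R2 / (-33/4).
R1 ← R1 − 19/12·R2.
R3 ← R3 − 89/12·R2.
R4 ← R4 − 33/4·R2.
R3 ← R3 / (-18/11).
R1 ← R1 − 10/11·R3.
R2 ← R2 + 15/11·R3.
Row 4 reduces to 0 = -1/2, a contradiction. The system is inconsistent.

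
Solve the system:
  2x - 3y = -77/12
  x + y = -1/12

Row-reduce the augmented matrix:
R1 ← R1 / (2).
R2 ← R2 − 1·R1.
R2 ← R2 / (5/2).
R1 ← R1 + 3/2·R2.
Reading off the reduced rows gives x = -4/3, y = 5/4.

x = -4/3, y = 5/4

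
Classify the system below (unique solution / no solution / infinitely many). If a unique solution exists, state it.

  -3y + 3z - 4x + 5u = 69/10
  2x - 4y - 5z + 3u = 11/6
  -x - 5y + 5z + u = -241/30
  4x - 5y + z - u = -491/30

Row-reduce the augmented matrix:
R1 ← R1 / (-4).
R2 ← R2 − 2·R1.
R3 ← R3 + 1·R1.
R4 ← R4 − 4·R1.
R2 ← R2 / (-11/2).
R1 ← R1 − 3/4·R2.
R3 ← R3 + 17/4·R2.
R4 ← R4 + 8·R2.
R3 ← R3 / (153/22).
R1 ← R1 + 27/22·R3.
R2 ← R2 − 7/11·R3.
R4 ← R4 − 100/11·R3.
R4 ← R4 / (32/17).
R1 ← R1 + 22/17·R4.
R2 ← R2 + 10/17·R4.
R3 ← R3 + 11/17·R4.
Reading off the reduced rows gives x = -14/5, y = 3/5, z = -5/3, u = 1/2.

x = -14/5, y = 3/5, z = -5/3, u = 1/2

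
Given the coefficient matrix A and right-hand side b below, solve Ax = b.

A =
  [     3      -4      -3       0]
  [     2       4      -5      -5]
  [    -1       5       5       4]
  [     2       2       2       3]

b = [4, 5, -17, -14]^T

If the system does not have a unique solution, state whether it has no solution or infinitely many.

Row-reduce the augmented matrix:
R1 ← R1 / (3).
R2 ← R2 − 2·R1.
R3 ← R3 + 1·R1.
R4 ← R4 − 2·R1.
R2 ← R2 / (20/3).
R1 ← R1 + 4/3·R2.
R3 ← R3 − 11/3·R2.
R4 ← R4 − 14/3·R2.
R3 ← R3 / (113/20).
R1 ← R1 + 8/5·R3.
R2 ← R2 + 9/20·R3.
R4 ← R4 − 61/10·R3.
R4 ← R4 / (-89/113).
R1 ← R1 − 103/113·R4.
R2 ← R2 + 24/113·R4.
R3 ← R3 − 135/113·R4.
Reading off the reduced rows gives x_1 = -3, x_2 = -1, x_3 = -3, x_4 = 0.

x_1 = -3, x_2 = -1, x_3 = -3, x_4 = 0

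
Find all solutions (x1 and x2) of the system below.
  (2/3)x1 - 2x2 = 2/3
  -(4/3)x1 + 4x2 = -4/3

infinitely many solutions

Row-reduce:
R1 ← R1 / (2/3).
R2 ← R2 + 4/3·R1.
Rank is 1 with 2 unknowns, leaving x2 free.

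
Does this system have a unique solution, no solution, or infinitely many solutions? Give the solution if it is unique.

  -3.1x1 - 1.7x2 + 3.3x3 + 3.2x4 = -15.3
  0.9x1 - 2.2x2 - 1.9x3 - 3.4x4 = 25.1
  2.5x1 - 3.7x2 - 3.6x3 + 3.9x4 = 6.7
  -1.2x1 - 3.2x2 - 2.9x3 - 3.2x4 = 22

Row-reduce the augmented matrix:
R1 ← R1 / (-31/10).
R2 ← R2 − 9/10·R1.
R3 ← R3 − 5/2·R1.
R4 ← R4 + 6/5·R1.
R2 ← R2 / (-167/62).
R1 ← R1 − 17/31·R2.
R3 ← R3 + 786/155·R2.
R4 ← R4 + 394/155·R2.
R3 ← R3 / (6969/8350).
R1 ← R1 + 1049/835·R3.
R2 ← R2 − 292/835·R3.
R4 ← R4 + 27459/8350·R3.
R4 ← R4 / (970023/23230).
R1 ← R1 − 106081/6969·R4.
R2 ← R2 + 26114/6969·R4.
R3 ← R3 − 92957/6969·R4.
Reading off the reduced rows gives x1 = 3, x2 = -4, x3 = 0, x4 = -4.

x1 = 3, x2 = -4, x3 = 0, x4 = -4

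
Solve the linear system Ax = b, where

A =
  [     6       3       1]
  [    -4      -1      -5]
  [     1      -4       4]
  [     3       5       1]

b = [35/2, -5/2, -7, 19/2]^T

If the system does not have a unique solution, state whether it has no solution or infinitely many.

Row-reduce the augmented matrix:
R1 ← R1 / (6).
R2 ← R2 + 4·R1.
R3 ← R3 − 1·R1.
R4 ← R4 − 3·R1.
R1 ← R1 − 1/2·R2.
R3 ← R3 + 9/2·R2.
R4 ← R4 − 7/2·R2.
R3 ← R3 / (-47/3).
R1 ← R1 − 7/3·R3.
R2 ← R2 + 13/3·R3.
R4 ← R4 − 47/3·R3.
R4 reduces to 0 = 0, so the extra equation is consistent.
Reading off the reduced rows gives x_1 = 3, x_2 = 1/2, x_3 = -2.

x_1 = 3, x_2 = 1/2, x_3 = -2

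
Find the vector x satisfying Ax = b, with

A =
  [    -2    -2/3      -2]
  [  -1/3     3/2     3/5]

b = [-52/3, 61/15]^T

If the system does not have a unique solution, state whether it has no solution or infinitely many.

infinitely many solutions

Row-reduce:
R1 ← R1 / (-2).
R2 ← R2 + 1/3·R1.
R2 ← R2 / (29/18).
R1 ← R1 − 1/3·R2.
Rank is 2 with 3 unknowns, leaving x_3 free.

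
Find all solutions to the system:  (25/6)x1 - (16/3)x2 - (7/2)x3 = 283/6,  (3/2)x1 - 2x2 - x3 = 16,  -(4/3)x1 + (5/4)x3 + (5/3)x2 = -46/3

no solution

Row-reduce:
R1 ← R1 / (25/6).
R2 ← R2 − 3/2·R1.
R3 ← R3 + 4/3·R1.
R2 ← R2 / (-2/25).
R1 ← R1 + 32/25·R2.
R3 ← R3 + 1/25·R2.
Row 3 reduces to 0 = 1/4, a contradiction. The system is inconsistent.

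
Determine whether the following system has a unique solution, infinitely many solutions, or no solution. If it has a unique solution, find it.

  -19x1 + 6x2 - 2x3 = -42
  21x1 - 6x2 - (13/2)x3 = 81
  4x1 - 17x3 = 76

no solution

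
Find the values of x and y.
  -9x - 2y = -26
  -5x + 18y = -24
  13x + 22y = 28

x = 3, y = -1/2

Row-reduce the augmented matrix:
R1 ← R1 / (-9).
R2 ← R2 + 5·R1.
R3 ← R3 − 13·R1.
R2 ← R2 / (172/9).
R1 ← R1 − 2/9·R2.
R3 ← R3 − 172/9·R2.
R3 reduces to 0 = 0, so the extra equation is consistent.
Reading off the reduced rows gives x = 3, y = -1/2.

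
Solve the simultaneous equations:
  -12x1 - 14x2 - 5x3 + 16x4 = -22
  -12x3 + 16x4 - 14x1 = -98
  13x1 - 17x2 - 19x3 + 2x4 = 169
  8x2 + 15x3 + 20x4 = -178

Row-reduce the augmented matrix:
R1 ← R1 / (-12).
R2 ← R2 + 14·R1.
R3 ← R3 − 13·R1.
R2 ← R2 / (49/3).
R1 ← R1 − 7/6·R2.
R3 ← R3 + 193/6·R2.
R4 ← R4 − 8·R2.
R3 ← R3 / (-3583/98).
R1 ← R1 − 6/7·R3.
R2 ← R2 + 37/98·R3.
R4 ← R4 − 883/49·R3.
R4 ← R4 / (101208/3583).
R1 ← R1 + 2912/3583·R4.
R2 ← R2 + 1106/3583·R4.
R3 ← R3 + 1380/3583·R4.
Reading off the reduced rows gives x1 = 3, x2 = -6, x3 = -2, x4 = -5.

x1 = 3, x2 = -6, x3 = -2, x4 = -5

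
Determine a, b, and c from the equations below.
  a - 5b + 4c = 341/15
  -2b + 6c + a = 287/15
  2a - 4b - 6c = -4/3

a = 3/5, b = -8/3, c = 11/5

Row-reduce the augmented matrix:
R2 ← R2 − 1·R1.
R3 ← R3 − 2·R1.
R2 ← R2 / (3).
R1 ← R1 + 5·R2.
R3 ← R3 − 6·R2.
R3 ← R3 / (-18).
R1 ← R1 − 22/3·R3.
R2 ← R2 − 2/3·R3.
Reading off the reduced rows gives a = 3/5, b = -8/3, c = 11/5.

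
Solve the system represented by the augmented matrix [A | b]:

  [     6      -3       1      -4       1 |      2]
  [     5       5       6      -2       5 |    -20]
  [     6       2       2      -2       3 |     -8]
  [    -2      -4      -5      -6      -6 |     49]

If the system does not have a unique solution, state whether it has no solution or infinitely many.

Row-reduce:
R1 ← R1 / (6).
R2 ← R2 − 5·R1.
R3 ← R3 − 6·R1.
R4 ← R4 + 2·R1.
R2 ← R2 / (15/2).
R1 ← R1 + 1/2·R2.
R3 ← R3 − 5·R2.
R4 ← R4 + 5·R2.
R3 ← R3 / (-22/9).
R1 ← R1 − 23/45·R3.
R2 ← R2 − 31/45·R3.
R4 ← R4 + 11/9·R3.
R4 ← R4 / (-7).
R1 ← R1 + 19/55·R4.
R2 ← R2 − 27/55·R4.
R3 ← R3 + 5/11·R4.
Rank is 4 with 5 unknowns, leaving x_5 free.

infinitely many solutions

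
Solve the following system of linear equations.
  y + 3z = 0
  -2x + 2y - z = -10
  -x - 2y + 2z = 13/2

Row-reduce the augmented matrix:
Swap R1 and R2.
R1 ← R1 / (-2).
R3 ← R3 + 1·R1.
R1 ← R1 + 1·R2.
R3 ← R3 + 3·R2.
R3 ← R3 / (23/2).
R1 ← R1 − 7/2·R3.
R2 ← R2 − 3·R3.
Reading off the reduced rows gives x = 3/2, y = -3, z = 1.

x = 3/2, y = -3, z = 1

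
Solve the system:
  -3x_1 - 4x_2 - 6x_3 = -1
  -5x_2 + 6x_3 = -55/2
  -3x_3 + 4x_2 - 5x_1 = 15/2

Row-reduce the augmented matrix:
R1 ← R1 / (-3).
R3 ← R3 + 5·R1.
R2 ← R2 / (-5).
R1 ← R1 − 4/3·R2.
R3 ← R3 − 32/3·R2.
R3 ← R3 / (99/5).
R1 ← R1 − 18/5·R3.
R2 ← R2 + 6/5·R3.
Reading off the reduced rows gives x_1 = 2, x_2 = 5/2, x_3 = -5/2.

x_1 = 2, x_2 = 5/2, x_3 = -5/2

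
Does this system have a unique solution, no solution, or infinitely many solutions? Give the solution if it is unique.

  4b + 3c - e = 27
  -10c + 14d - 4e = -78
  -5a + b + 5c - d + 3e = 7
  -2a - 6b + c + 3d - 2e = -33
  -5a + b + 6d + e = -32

Row-reduce:
Swap R1 and R3.
R1 ← R1 / (-5).
R4 ← R4 + 2·R1.
R5 ← R5 + 5·R1.
Swap R2 and R3.
R2 ← R2 / (4).
R1 ← R1 + 1/5·R2.
R4 ← R4 + 32/5·R2.
R3 ← R3 / (-10).
R1 ← R1 + 17/20·R3.
R2 ← R2 − 3/4·R3.
R4 ← R4 − 19/5·R3.
R5 ← R5 + 5·R3.
R4 ← R4 / (218/25).
R1 ← R1 + 99/100·R4.
R2 ← R2 − 21/20·R4.
R3 ← R3 + 7/5·R4.
Rank is 4 with 5 unknowns, leaving e free.

infinitely many solutions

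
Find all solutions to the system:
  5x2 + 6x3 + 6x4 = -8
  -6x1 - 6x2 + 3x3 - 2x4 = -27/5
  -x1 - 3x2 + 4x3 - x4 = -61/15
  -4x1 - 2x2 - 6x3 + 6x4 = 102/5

Row-reduce the augmented matrix:
Swap R1 and R2.
R1 ← R1 / (-6).
R3 ← R3 + 1·R1.
R4 ← R4 + 4·R1.
R2 ← R2 / (5).
R1 ← R1 − 1·R2.
R3 ← R3 + 2·R2.
R4 ← R4 − 2·R2.
R3 ← R3 / (59/10).
R1 ← R1 + 17/10·R3.
R2 ← R2 − 6/5·R3.
R4 ← R4 + 52/5·R3.
R4 ← R4 / (1414/177).
R1 ← R1 + 65/177·R4.
R2 ← R2 − 50/59·R4.
R3 ← R3 − 52/177·R4.
Reading off the reduced rows gives x1 = 7/5, x2 = -2, x3 = -5/3, x4 = 2.

x1 = 7/5, x2 = -2, x3 = -5/3, x4 = 2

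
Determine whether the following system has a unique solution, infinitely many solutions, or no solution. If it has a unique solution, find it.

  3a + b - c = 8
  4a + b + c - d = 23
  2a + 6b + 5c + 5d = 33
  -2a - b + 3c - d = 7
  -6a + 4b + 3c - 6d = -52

Row-reduce the augmented matrix:
R1 ← R1 / (3).
R2 ← R2 − 4·R1.
R3 ← R3 − 2·R1.
R4 ← R4 + 2·R1.
R5 ← R5 + 6·R1.
R2 ← R2 / (-1/3).
R1 ← R1 − 1/3·R2.
R3 ← R3 − 16/3·R2.
R4 ← R4 + 1/3·R2.
R5 ← R5 − 6·R2.
R3 ← R3 / (43).
R1 ← R1 − 2·R3.
R2 ← R2 + 7·R3.
R5 ← R5 − 43·R3.
Swap R4 and R5.
R4 ← R4 / (-13).
R1 ← R1 + 21/43·R4.
R2 ← R2 − 52/43·R4.
R3 ← R3 + 11/43·R4.
R5 reduces to 0 = 0, so the extra equation is consistent.
Reading off the reduced rows gives a = 6, b = -4, c = 6, d = 3.

a = 6, b = -4, c = 6, d = 3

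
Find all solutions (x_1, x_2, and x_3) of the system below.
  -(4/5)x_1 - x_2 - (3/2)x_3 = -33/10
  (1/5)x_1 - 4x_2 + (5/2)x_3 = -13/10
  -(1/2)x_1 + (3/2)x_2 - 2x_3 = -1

infinitely many solutions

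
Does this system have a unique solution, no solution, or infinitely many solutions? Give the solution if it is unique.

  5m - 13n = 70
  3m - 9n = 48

Row-reduce the augmented matrix:
R1 ← R1 / (5).
R2 ← R2 − 3·R1.
R2 ← R2 / (-6/5).
R1 ← R1 + 13/5·R2.
Reading off the reduced rows gives m = 1, n = -5.

m = 1, n = -5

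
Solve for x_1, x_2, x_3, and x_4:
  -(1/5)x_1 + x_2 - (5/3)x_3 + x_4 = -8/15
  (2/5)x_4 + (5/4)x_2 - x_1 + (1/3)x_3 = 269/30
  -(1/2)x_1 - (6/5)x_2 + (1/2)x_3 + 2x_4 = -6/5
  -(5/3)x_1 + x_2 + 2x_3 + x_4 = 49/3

x_1 = 1, x_2 = 6, x_3 = 5, x_4 = 2

Row-reduce the augmented matrix:
R1 ← R1 / (-1/5).
R2 ← R2 + 1·R1.
R3 ← R3 + 1/2·R1.
R4 ← R4 + 5/3·R1.
R2 ← R2 / (-15/4).
R1 ← R1 + 5·R2.
R3 ← R3 + 37/10·R2.
R4 ← R4 + 22/3·R2.
R3 ← R3 / (-874/225).
R1 ← R1 + 29/9·R3.
R2 ← R2 + 104/45·R3.
R4 ← R4 + 143/135·R3.
R4 ← R4 / (14707/26220).
R1 ← R1 + 3875/1748·R4.
R2 ← R2 + 514/437·R4.
R3 ← R3 + 9087/8740·R4.
Reading off the reduced rows gives x_1 = 1, x_2 = 6, x_3 = 5, x_4 = 2.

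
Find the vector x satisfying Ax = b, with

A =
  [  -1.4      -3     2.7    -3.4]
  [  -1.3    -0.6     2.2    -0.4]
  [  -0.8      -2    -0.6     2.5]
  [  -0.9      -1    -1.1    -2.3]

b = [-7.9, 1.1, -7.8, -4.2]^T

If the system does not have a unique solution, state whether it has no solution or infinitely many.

x_1 = -1, x_2 = 4, x_3 = 1, x_4 = 0

Row-reduce the augmented matrix:
R1 ← R1 / (-7/5).
R2 ← R2 + 13/10·R1.
R3 ← R3 + 4/5·R1.
R4 ← R4 + 9/10·R1.
R2 ← R2 / (153/70).
R1 ← R1 − 15/7·R2.
R3 ← R3 + 2/7·R2.
R4 ← R4 − 13/14·R2.
R3 ← R3 / (-334/153).
R1 ← R1 + 83/51·R3.
R2 ← R2 + 43/306·R3.
R4 ← R4 + 4139/1530·R3.
R4 ← R4 / (-241747/33400).
R1 ← R1 + 12877/3340·R4.
R2 ← R2 − 6361/6680·R4.
R3 ← R3 + 7349/3340·R4.
Reading off the reduced rows gives x_1 = -1, x_2 = 4, x_3 = 1, x_4 = 0.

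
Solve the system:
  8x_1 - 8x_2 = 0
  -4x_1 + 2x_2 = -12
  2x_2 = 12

x_1 = 6, x_2 = 6

Row-reduce the augmented matrix:
R1 ← R1 / (8).
R2 ← R2 + 4·R1.
R2 ← R2 / (-2).
R1 ← R1 + 1·R2.
R3 ← R3 − 2·R2.
R3 reduces to 0 = 0, so the extra equation is consistent.
Reading off the reduced rows gives x_1 = 6, x_2 = 6.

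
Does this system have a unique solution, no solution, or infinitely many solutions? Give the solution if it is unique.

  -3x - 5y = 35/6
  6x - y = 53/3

From equation 2: y = -53/3 + 6·x.
Substitute into equation 1 and solve: x = 5/2.
Then y = -8/3.

x = 5/2, y = -8/3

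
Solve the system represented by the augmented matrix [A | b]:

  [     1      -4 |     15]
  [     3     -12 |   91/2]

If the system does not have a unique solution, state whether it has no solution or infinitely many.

no solution

Row-reduce:
R2 ← R2 − 3·R1.
Row 2 reduces to 0 = 1/2, a contradiction. The system is inconsistent.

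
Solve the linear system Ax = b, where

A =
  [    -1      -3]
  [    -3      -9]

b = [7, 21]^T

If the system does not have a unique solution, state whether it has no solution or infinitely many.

infinitely many solutions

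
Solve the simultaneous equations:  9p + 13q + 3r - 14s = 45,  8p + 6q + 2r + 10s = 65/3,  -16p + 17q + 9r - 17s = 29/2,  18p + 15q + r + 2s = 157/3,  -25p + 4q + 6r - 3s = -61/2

p = 2, q = 1, r = 7/3, s = -1/2

Row-reduce the augmented matrix:
R1 ← R1 / (9).
R2 ← R2 − 8·R1.
R3 ← R3 + 16·R1.
R4 ← R4 − 18·R1.
R5 ← R5 + 25·R1.
R2 ← R2 / (-50/9).
R1 ← R1 − 13/9·R2.
R3 ← R3 − 361/9·R2.
R4 ← R4 + 11·R2.
R5 ← R5 − 361/9·R2.
R3 ← R3 / (238/25).
R1 ← R1 − 4/25·R3.
R2 ← R2 − 3/25·R3.
R4 ← R4 + 92/25·R3.
R5 ← R5 − 238/25·R3.
R4 ← R4 / (3809/119).
R1 ← R1 − 269/119·R4.
R2 ← R2 + 661/119·R4.
R3 ← R3 − 1502/119·R4.
R5 reduces to 0 = 0, so the extra equation is consistent.
Reading off the reduced rows gives p = 2, q = 1, r = 7/3, s = -1/2.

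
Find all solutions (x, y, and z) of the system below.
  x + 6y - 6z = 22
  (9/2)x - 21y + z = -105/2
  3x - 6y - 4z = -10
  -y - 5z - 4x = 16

Row-reduce:
R2 ← R2 − 9/2·R1.
R3 ← R3 − 3·R1.
R4 ← R4 + 4·R1.
R2 ← R2 / (-48).
R1 ← R1 − 6·R2.
R3 ← R3 + 24·R2.
R4 ← R4 − 23·R2.
Swap R3 and R4.
R3 ← R3 / (-187/12).
R1 ← R1 + 5/2·R3.
R2 ← R2 + 7/12·R3.
Row 4 reduces to 0 = -1/4, a contradiction. The system is inconsistent.

no solution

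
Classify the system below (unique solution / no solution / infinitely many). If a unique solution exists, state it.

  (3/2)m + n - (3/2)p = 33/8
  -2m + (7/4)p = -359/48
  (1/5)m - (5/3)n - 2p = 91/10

Row-reduce the augmented matrix:
R1 ← R1 / (3/2).
R2 ← R2 + 2·R1.
R3 ← R3 − 1/5·R1.
R2 ← R2 / (4/3).
R1 ← R1 − 2/3·R2.
R3 ← R3 + 9/5·R2.
R3 ← R3 / (-171/80).
R1 ← R1 + 7/8·R3.
R2 ← R2 + 3/16·R3.
Reading off the reduced rows gives m = 4/3, n = -2, p = -11/4.

m = 4/3, n = -2, p = -11/4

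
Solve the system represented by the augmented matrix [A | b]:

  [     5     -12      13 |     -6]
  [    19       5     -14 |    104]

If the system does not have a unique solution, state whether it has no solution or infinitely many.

infinitely many solutions

Row-reduce:
R1 ← R1 / (5).
R2 ← R2 − 19·R1.
R2 ← R2 / (253/5).
R1 ← R1 + 12/5·R2.
Rank is 2 with 3 unknowns, leaving x_3 free.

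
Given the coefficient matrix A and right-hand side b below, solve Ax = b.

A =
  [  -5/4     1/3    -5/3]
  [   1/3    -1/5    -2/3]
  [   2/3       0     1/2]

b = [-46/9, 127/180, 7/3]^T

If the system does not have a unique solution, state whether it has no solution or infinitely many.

Row-reduce the augmented matrix:
R1 ← R1 / (-5/4).
R2 ← R2 − 1/3·R1.
R3 ← R3 − 2/3·R1.
R2 ← R2 / (-1/9).
R1 ← R1 + 4/15·R2.
R3 ← R3 − 8/45·R2.
R3 ← R3 / (-13/6).
R1 ← R1 − 4·R3.
R2 ← R2 − 10·R3.
Reading off the reduced rows gives x_1 = 3, x_2 = -3/4, x_3 = 2/3.

x_1 = 3, x_2 = -3/4, x_3 = 2/3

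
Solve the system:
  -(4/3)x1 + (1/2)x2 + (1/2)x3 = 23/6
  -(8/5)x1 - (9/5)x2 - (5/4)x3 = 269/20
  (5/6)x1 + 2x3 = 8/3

Row-reduce the augmented matrix:
R1 ← R1 / (-4/3).
R2 ← R2 + 8/5·R1.
R3 ← R3 − 5/6·R1.
R2 ← R2 / (-12/5).
R1 ← R1 + 3/8·R2.
R3 ← R3 − 5/16·R2.
R3 ← R3 / (1591/768).
R1 ← R1 + 11/128·R3.
R2 ← R2 − 37/48·R3.
Reading off the reduced rows gives x1 = -4, x2 = -6, x3 = 3.

x1 = -4, x2 = -6, x3 = 3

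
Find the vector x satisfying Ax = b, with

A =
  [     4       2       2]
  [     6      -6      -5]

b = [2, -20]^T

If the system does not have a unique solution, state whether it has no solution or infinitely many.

infinitely many solutions

Row-reduce:
R1 ← R1 / (4).
R2 ← R2 − 6·R1.
R2 ← R2 / (-9).
R1 ← R1 − 1/2·R2.
Rank is 2 with 3 unknowns, leaving x_3 free.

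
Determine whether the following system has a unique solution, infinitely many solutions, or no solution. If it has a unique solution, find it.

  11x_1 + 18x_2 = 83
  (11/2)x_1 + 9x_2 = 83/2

Row-reduce:
R1 ← R1 / (11).
R2 ← R2 − 11/2·R1.
Rank is 1 with 2 unknowns, leaving x_2 free.

infinitely many solutions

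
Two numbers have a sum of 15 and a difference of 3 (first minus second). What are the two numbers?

first number: 9, second number: 6

Let x = first number, y = second number.
  x + y = 15
  x - y = 3
Row-reduce the augmented matrix:
R2 ← R2 − 1·R1.
R2 ← R2 / (-2).
R1 ← R1 − 1·R2.
Reading off the reduced rows gives x = 9, y = 6.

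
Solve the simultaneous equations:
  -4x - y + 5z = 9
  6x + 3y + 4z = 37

Row-reduce:
R1 ← R1 / (-4).
R2 ← R2 − 6·R1.
R2 ← R2 / (3/2).
R1 ← R1 − 1/4·R2.
Rank is 2 with 3 unknowns, leaving z free.

infinitely many solutions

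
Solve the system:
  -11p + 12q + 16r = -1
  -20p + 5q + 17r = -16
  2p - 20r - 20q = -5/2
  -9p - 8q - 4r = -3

Row-reduce:
R1 ← R1 / (-11).
R2 ← R2 + 20·R1.
R3 ← R3 − 2·R1.
R4 ← R4 + 9·R1.
R2 ← R2 / (-185/11).
R1 ← R1 + 12/11·R2.
R3 ← R3 + 196/11·R2.
R4 ← R4 + 196/11·R2.
R3 ← R3 / (-792/185).
R1 ← R1 + 124/185·R3.
R2 ← R2 − 133/185·R3.
R4 ← R4 + 792/185·R3.
Row 4 reduces to 0 = 1/2, a contradiction. The system is inconsistent.

no solution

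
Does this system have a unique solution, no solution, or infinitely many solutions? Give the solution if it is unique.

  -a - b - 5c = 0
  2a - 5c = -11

infinitely many solutions

Row-reduce:
R1 ← R1 / (-1).
R2 ← R2 − 2·R1.
R2 ← R2 / (-2).
R1 ← R1 − 1·R2.
Rank is 2 with 3 unknowns, leaving c free.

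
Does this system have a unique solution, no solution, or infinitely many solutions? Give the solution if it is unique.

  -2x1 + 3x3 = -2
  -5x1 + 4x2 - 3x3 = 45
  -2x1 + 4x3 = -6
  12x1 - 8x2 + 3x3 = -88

x1 = -5, x2 = 2, x3 = -4

Row-reduce the augmented matrix:
R1 ← R1 / (-2).
R2 ← R2 + 5·R1.
R3 ← R3 + 2·R1.
R4 ← R4 − 12·R1.
R2 ← R2 / (4).
R4 ← R4 + 8·R2.
R1 ← R1 + 3/2·R3.
R2 ← R2 + 21/8·R3.
R4 reduces to 0 = 0, so the extra equation is consistent.
Reading off the reduced rows gives x1 = -5, x2 = 2, x3 = -4.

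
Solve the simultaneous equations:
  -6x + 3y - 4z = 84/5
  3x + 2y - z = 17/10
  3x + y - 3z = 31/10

Row-reduce the augmented matrix:
R1 ← R1 / (-6).
R2 ← R2 − 3·R1.
R3 ← R3 − 3·R1.
R2 ← R2 / (7/2).
R1 ← R1 + 1/2·R2.
R3 ← R3 − 5/2·R2.
R3 ← R3 / (-20/7).
R1 ← R1 − 5/21·R3.
R2 ← R2 + 6/7·R3.
Reading off the reduced rows gives x = -1, y = 8/5, z = -3/2.

x = -1, y = 8/5, z = -3/2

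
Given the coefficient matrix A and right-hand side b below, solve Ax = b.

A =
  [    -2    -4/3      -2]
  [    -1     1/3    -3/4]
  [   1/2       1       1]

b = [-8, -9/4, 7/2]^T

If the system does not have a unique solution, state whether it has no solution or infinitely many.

x_1 = 2, x_2 = 3/2, x_3 = 1

Row-reduce the augmented matrix:
R1 ← R1 / (-2).
R2 ← R2 + 1·R1.
R3 ← R3 − 1/2·R1.
R1 ← R1 − 2/3·R2.
R3 ← R3 − 2/3·R2.
R3 ← R3 / (1/3).
R1 ← R1 − 5/6·R3.
R2 ← R2 − 1/4·R3.
Reading off the reduced rows gives x_1 = 2, x_2 = 3/2, x_3 = 1.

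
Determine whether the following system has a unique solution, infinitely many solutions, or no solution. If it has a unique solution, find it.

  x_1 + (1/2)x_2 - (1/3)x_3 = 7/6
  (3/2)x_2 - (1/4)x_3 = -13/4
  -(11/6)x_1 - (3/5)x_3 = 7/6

x_1 = 1, x_2 = -3, x_3 = -5

Row-reduce the augmented matrix:
R3 ← R3 + 11/6·R1.
R2 ← R2 / (3/2).
R1 ← R1 − 1/2·R2.
R3 ← R3 − 11/12·R2.
R3 ← R3 / (-127/120).
R1 ← R1 + 1/4·R3.
R2 ← R2 + 1/6·R3.
Reading off the reduced rows gives x_1 = 1, x_2 = -3, x_3 = -5.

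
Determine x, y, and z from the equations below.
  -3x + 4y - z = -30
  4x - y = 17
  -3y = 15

Row-reduce the augmented matrix:
R1 ← R1 / (-3).
R2 ← R2 − 4·R1.
R2 ← R2 / (13/3).
R1 ← R1 + 4/3·R2.
R3 ← R3 + 3·R2.
R3 ← R3 / (-12/13).
R1 ← R1 + 1/13·R3.
R2 ← R2 + 4/13·R3.
Reading off the reduced rows gives x = 3, y = -5, z = 1.

x = 3, y = -5, z = 1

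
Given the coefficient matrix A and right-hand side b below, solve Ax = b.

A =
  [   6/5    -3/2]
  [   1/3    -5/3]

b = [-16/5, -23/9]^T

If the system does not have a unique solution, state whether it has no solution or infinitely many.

Row-reduce the augmented matrix:
R1 ← R1 / (6/5).
R2 ← R2 − 1/3·R1.
R2 ← R2 / (-5/4).
R1 ← R1 + 5/4·R2.
Reading off the reduced rows gives x_1 = -1, x_2 = 4/3.

x_1 = -1, x_2 = 4/3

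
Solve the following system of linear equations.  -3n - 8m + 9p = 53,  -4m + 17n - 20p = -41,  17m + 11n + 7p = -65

Row-reduce the augmented matrix:
R1 ← R1 / (-8).
R2 ← R2 + 4·R1.
R3 ← R3 − 17·R1.
R2 ← R2 / (37/2).
R1 ← R1 − 3/8·R2.
R3 ← R3 − 37/8·R2.
R3 ← R3 / (129/4).
R1 ← R1 + 93/148·R3.
R2 ← R2 + 49/37·R3.
Reading off the reduced rows gives m = -4, n = -1, p = 2.

m = -4, n = -1, p = 2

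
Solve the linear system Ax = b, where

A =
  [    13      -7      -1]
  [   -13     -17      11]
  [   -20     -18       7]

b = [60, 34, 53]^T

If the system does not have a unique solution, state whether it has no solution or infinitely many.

Row-reduce the augmented matrix:
R1 ← R1 / (13).
R2 ← R2 + 13·R1.
R3 ← R3 + 20·R1.
R2 ← R2 / (-24).
R1 ← R1 + 7/13·R2.
R3 ← R3 + 374/13·R2.
R3 ← R3 / (-509/78).
R1 ← R1 + 47/156·R3.
R2 ← R2 + 5/12·R3.
Reading off the reduced rows gives x_1 = 1, x_2 = -6, x_3 = -5.

x_1 = 1, x_2 = -6, x_3 = -5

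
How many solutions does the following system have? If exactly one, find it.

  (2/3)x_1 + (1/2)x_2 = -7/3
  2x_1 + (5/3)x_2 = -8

Row-reduce the augmented matrix:
R1 ← R1 / (2/3).
R2 ← R2 − 2·R1.
R2 ← R2 / (1/6).
R1 ← R1 − 3/4·R2.
Reading off the reduced rows gives x_1 = 1, x_2 = -6.

x_1 = 1, x_2 = -6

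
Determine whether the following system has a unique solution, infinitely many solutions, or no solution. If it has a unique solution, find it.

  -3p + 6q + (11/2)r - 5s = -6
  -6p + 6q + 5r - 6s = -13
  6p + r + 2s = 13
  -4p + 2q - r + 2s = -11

no solution

Row-reduce:
R1 ← R1 / (-3).
R2 ← R2 + 6·R1.
R3 ← R3 − 6·R1.
R4 ← R4 + 4·R1.
R2 ← R2 / (-6).
R1 ← R1 + 2·R2.
R3 ← R3 − 12·R2.
R4 ← R4 + 6·R2.
Swap R3 and R4.
R3 ← R3 / (-7/3).
R1 ← R1 − 1/6·R3.
R2 ← R2 − 1·R3.
Row 4 reduces to 0 = -1, a contradiction. The system is inconsistent.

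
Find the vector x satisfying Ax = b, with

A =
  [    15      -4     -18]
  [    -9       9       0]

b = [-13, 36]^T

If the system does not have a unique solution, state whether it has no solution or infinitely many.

infinitely many solutions

Row-reduce:
R1 ← R1 / (15).
R2 ← R2 + 9·R1.
R2 ← R2 / (33/5).
R1 ← R1 + 4/15·R2.
Rank is 2 with 3 unknowns, leaving x_3 free.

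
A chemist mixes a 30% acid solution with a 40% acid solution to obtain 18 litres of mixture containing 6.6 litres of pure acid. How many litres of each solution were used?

Let a = litres of solution A, b = litres of solution B.
  a + b = 18
  (3/10)a + (2/5)b = 33/5
From equation 1: a = 18 − b.
Substitute into equation 2 and solve: b = 12.
Then a = 6.

litres of solution A: 6, litres of solution B: 12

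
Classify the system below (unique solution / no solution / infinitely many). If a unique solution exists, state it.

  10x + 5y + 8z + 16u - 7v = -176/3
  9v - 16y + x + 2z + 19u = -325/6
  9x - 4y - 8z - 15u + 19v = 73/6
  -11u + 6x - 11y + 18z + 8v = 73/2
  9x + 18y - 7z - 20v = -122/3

x = -3, y = 1, z = 5/3, u = -5/2, v = 1

Row-reduce the augmented matrix:
R1 ← R1 / (10).
R2 ← R2 − 1·R1.
R3 ← R3 − 9·R1.
R4 ← R4 − 6·R1.
R5 ← R5 − 9·R1.
R2 ← R2 / (-33/2).
R1 ← R1 − 1/2·R2.
R3 ← R3 + 17/2·R2.
R4 ← R4 + 14·R2.
R5 ← R5 − 27/2·R2.
R3 ← R3 / (-174/11).
R1 ← R1 − 46/55·R3.
R2 ← R2 + 4/55·R3.
R4 ← R4 − 134/11·R3.
R5 ← R5 + 727/55·R3.
R4 ← R4 / (-5647/87).
R1 ← R1 − 43/435·R4.
R2 ← R2 + 382/435·R4.
R3 ← R3 − 211/87·R4.
R5 ← R5 − 13874/435·R4.
R5 ← R5 / (-1109288/84705).
R1 ← R1 − 19688/28235·R5.
R2 ← R2 + 80171/84705·R5.
R3 ← R3 + 9334/16941·R5.
R4 ← R4 + 5117/16941·R5.
Reading off the reduced rows gives x = -3, y = 1, z = 5/3, u = -5/2, v = 1.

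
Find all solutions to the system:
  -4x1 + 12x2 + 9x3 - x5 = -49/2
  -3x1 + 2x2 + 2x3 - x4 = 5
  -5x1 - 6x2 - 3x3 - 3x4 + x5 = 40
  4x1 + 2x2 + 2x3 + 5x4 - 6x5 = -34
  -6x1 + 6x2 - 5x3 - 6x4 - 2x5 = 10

no solution

Row-reduce:
R1 ← R1 / (-4).
R2 ← R2 + 3·R1.
R3 ← R3 + 5·R1.
R4 ← R4 − 4·R1.
R5 ← R5 + 6·R1.
R2 ← R2 / (-7).
R1 ← R1 + 3·R2.
R3 ← R3 + 21·R2.
R4 ← R4 − 14·R2.
R5 ← R5 + 12·R2.
Swap R3 and R4.
R3 ← R3 / (3/2).
R1 ← R1 + 3/14·R3.
R2 ← R2 − 19/28·R3.
R5 ← R5 + 145/14·R3.
Swap R4 and R5.
R4 ← R4 / (115/7).
R1 ← R1 − 6/7·R4.
R2 ← R2 + 17/14·R4.
R3 ← R3 − 2·R4.
Row 5 reduces to 0 = 1/2, a contradiction. The system is inconsistent.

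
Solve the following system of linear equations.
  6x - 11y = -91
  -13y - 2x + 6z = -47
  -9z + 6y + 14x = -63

x = -6, y = 5, z = 1

Row-reduce the augmented matrix:
R1 ← R1 / (6).
R2 ← R2 + 2·R1.
R3 ← R3 − 14·R1.
R2 ← R2 / (-50/3).
R1 ← R1 + 11/6·R2.
R3 ← R3 − 95/3·R2.
R3 ← R3 / (12/5).
R1 ← R1 + 33/50·R3.
R2 ← R2 + 9/25·R3.
Reading off the reduced rows gives x = -6, y = 5, z = 1.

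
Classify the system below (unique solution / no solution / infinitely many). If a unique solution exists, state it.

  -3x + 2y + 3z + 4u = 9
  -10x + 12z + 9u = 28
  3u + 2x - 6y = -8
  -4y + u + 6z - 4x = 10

Row-reduce:
R1 ← R1 / (-3).
R2 ← R2 + 10·R1.
R3 ← R3 − 2·R1.
R4 ← R4 + 4·R1.
R2 ← R2 / (-20/3).
R1 ← R1 + 2/3·R2.
R3 ← R3 + 14/3·R2.
R4 ← R4 + 20/3·R2.
R3 ← R3 / (3/5).
R1 ← R1 + 6/5·R3.
R2 ← R2 + 3/10·R3.
Rank is 3 with 4 unknowns, leaving u free.

infinitely many solutions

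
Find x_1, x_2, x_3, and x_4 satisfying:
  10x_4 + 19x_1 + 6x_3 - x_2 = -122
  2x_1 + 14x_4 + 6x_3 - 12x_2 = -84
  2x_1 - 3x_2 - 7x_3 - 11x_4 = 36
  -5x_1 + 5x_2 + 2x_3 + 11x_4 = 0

x_1 = -4, x_2 = 2, x_3 = -4, x_4 = -2

Row-reduce the augmented matrix:
R1 ← R1 / (19).
R2 ← R2 − 2·R1.
R3 ← R3 − 2·R1.
R4 ← R4 + 5·R1.
R2 ← R2 / (-226/19).
R1 ← R1 + 1/19·R2.
R3 ← R3 + 55/19·R2.
R4 ← R4 − 90/19·R2.
R3 ← R3 / (-1010/113).
R1 ← R1 − 33/113·R3.
R2 ← R2 + 51/113·R3.
R4 ← R4 − 646/113·R3.
R4 ← R4 / (4577/505).
R1 ← R1 + 14/505·R4.
R2 ← R2 + 162/505·R4.
R3 ← R3 − 859/505·R4.
Reading off the reduced rows gives x_1 = -4, x_2 = 2, x_3 = -4, x_4 = -2.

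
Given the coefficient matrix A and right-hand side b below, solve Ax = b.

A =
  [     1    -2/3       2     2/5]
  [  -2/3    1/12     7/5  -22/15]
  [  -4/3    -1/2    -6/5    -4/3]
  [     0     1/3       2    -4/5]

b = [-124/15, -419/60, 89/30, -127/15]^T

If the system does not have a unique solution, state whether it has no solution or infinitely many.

Row-reduce:
R2 ← R2 + 2/3·R1.
R3 ← R3 + 4/3·R1.
R2 ← R2 / (-13/36).
R1 ← R1 + 2/3·R2.
R3 ← R3 + 25/18·R2.
R4 ← R4 − 1/3·R2.
R3 ← R3 / (-588/65).
R1 ← R1 + 198/65·R3.
R2 ← R2 + 492/65·R3.
R4 ← R4 − 294/65·R3.
Rank is 3 with 4 unknowns, leaving x_4 free.

infinitely many solutions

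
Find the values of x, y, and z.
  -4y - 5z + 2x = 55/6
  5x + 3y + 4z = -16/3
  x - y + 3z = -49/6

x = 1/3, y = 1, z = -5/2

Row-reduce the augmented matrix:
R1 ← R1 / (2).
R2 ← R2 − 5·R1.
R3 ← R3 − 1·R1.
R2 ← R2 / (13).
R1 ← R1 + 2·R2.
R3 ← R3 − 1·R2.
R3 ← R3 / (55/13).
R1 ← R1 − 1/26·R3.
R2 ← R2 − 33/26·R3.
Reading off the reduced rows gives x = 1/3, y = 1, z = -5/2.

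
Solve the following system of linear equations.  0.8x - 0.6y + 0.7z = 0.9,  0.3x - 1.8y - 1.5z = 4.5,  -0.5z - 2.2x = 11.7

x = -6, y = -6, z = 3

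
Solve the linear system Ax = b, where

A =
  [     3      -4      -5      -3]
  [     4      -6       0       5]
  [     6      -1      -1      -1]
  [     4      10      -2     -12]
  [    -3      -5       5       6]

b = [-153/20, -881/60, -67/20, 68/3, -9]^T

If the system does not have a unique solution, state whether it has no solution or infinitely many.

Row-reduce the augmented matrix:
R1 ← R1 / (3).
R2 ← R2 − 4·R1.
R3 ← R3 − 6·R1.
R4 ← R4 − 4·R1.
R5 ← R5 + 3·R1.
R2 ← R2 / (-2/3).
R1 ← R1 + 4/3·R2.
R3 ← R3 − 7·R2.
R4 ← R4 − 46/3·R2.
R5 ← R5 + 9·R2.
R3 ← R3 / (79).
R1 ← R1 + 15·R3.
R2 ← R2 + 10·R3.
R4 ← R4 − 158·R3.
R5 ← R5 + 90·R3.
Swap R4 and R5.
R4 ← R4 / (-813/158).
R1 ← R1 + 17/158·R4.
R2 ← R2 + 143/158·R4.
R3 ← R3 − 199/158·R4.
R5 reduces to 0 = 0, so the extra equation is consistent.
Reading off the reduced rows gives x_1 = -1/3, x_2 = 8/5, x_3 = 1/2, x_4 = -3/4.

x_1 = -1/3, x_2 = 8/5, x_3 = 1/2, x_4 = -3/4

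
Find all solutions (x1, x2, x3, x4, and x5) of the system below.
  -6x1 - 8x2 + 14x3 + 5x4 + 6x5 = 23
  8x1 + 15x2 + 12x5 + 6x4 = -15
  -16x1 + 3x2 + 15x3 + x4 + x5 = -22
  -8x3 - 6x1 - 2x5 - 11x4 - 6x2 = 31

Row-reduce:
R1 ← R1 / (-6).
R2 ← R2 − 8·R1.
R3 ← R3 + 16·R1.
R4 ← R4 + 6·R1.
R2 ← R2 / (13/3).
R1 ← R1 − 4/3·R2.
R3 ← R3 − 73/3·R2.
R4 ← R4 − 2·R2.
R3 ← R3 / (-1653/13).
R1 ← R1 + 105/13·R3.
R2 ← R2 − 56/13·R3.
R4 ← R4 + 398/13·R3.
R4 ← R4 / (-2894/1653).
R1 ← R1 − 629/1102·R4.
R2 ← R2 − 158/1653·R4.
R3 ← R3 − 1085/1653·R4.
Rank is 4 with 5 unknowns, leaving x5 free.

infinitely many solutions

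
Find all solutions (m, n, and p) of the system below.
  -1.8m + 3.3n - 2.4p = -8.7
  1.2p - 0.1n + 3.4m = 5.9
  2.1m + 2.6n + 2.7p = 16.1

m = 0, n = 1, p = 5

Row-reduce the augmented matrix:
R1 ← R1 / (-9/5).
R2 ← R2 − 17/5·R1.
R3 ← R3 − 21/10·R1.
R2 ← R2 / (92/15).
R1 ← R1 + 11/6·R2.
R3 ← R3 − 129/20·R2.
R3 ← R3 / (3133/920).
R1 ← R1 − 31/92·R3.
R2 ← R2 + 25/46·R3.
Reading off the reduced rows gives m = 0, n = 1, p = 5.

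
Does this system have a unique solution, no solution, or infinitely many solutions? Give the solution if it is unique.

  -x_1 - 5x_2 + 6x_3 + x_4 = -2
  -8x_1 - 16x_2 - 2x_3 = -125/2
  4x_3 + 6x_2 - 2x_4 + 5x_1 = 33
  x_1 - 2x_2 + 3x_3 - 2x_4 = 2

no solution

Row-reduce:
R1 ← R1 / (-1).
R2 ← R2 + 8·R1.
R3 ← R3 − 5·R1.
R4 ← R4 − 1·R1.
R2 ← R2 / (24).
R1 ← R1 − 5·R2.
R3 ← R3 + 19·R2.
R4 ← R4 + 7·R2.
R3 ← R3 / (-67/12).
R1 ← R1 − 53/12·R3.
R2 ← R2 + 25/12·R3.
R4 ← R4 + 67/12·R3.
Row 4 reduces to 0 = 1/4, a contradiction. The system is inconsistent.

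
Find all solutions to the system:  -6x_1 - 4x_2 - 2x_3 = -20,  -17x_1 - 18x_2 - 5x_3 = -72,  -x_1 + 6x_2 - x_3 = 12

Row-reduce:
R1 ← R1 / (-6).
R2 ← R2 + 17·R1.
R3 ← R3 + 1·R1.
R2 ← R2 / (-20/3).
R1 ← R1 − 2/3·R2.
R3 ← R3 − 20/3·R2.
Rank is 2 with 3 unknowns, leaving x_3 free.

infinitely many solutions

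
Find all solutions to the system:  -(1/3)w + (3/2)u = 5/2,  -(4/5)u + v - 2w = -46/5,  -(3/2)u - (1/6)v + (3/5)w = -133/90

Row-reduce the augmented matrix:
R1 ← R1 / (3/2).
R2 ← R2 + 4/5·R1.
R3 ← R3 + 3/2·R1.
R3 ← R3 + 1/6·R2.
R3 ← R3 / (-13/135).
R1 ← R1 + 2/9·R3.
R2 ← R2 + 98/45·R3.
Reading off the reduced rows gives u = 7/3, v = -4/3, w = 3.

u = 7/3, v = -4/3, w = 3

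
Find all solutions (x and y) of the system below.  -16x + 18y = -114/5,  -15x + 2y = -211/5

Row-reduce the augmented matrix:
R1 ← R1 / (-16).
R2 ← R2 + 15·R1.
R2 ← R2 / (-119/8).
R1 ← R1 + 9/8·R2.
Reading off the reduced rows gives x = 3, y = 7/5.

x = 3, y = 7/5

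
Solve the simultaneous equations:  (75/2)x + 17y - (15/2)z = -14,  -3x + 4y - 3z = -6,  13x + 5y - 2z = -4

Row-reduce:
R1 ← R1 / (75/2).
R2 ← R2 + 3·R1.
R3 ← R3 − 13·R1.
R2 ← R2 / (134/25).
R1 ← R1 − 34/75·R2.
R3 ← R3 + 67/75·R2.
Row 3 reduces to 0 = -1/3, a contradiction. The system is inconsistent.

no solution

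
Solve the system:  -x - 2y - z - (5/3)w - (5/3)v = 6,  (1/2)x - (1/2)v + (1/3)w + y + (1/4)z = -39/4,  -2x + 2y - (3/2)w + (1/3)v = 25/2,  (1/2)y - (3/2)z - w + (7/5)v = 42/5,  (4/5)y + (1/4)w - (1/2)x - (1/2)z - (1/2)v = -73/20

Row-reduce the augmented matrix:
R1 ← R1 / (-1).
R2 ← R2 − 1/2·R1.
R3 ← R3 + 2·R1.
R5 ← R5 + 1/2·R1.
Swap R2 and R3.
R2 ← R2 / (6).
R1 ← R1 − 2·R2.
R4 ← R4 − 1/2·R2.
R5 ← R5 − 9/5·R2.
R3 ← R3 / (-1/4).
R1 ← R1 − 1/3·R3.
R2 ← R2 − 1/3·R3.
R4 ← R4 + 5/3·R3.
R5 ← R5 + 3/5·R3.
R4 ← R4 / (157/72).
R1 ← R1 − 7/18·R4.
R2 ← R2 + 13/36·R4.
R3 ← R3 − 2·R4.
R5 ← R5 − 26/15·R4.
R5 ← R5 / (-129583/23550).
R1 ← R1 + 7333/2355·R5.
R2 ← R2 − 382/785·R5.
R3 ← R3 + 9004/2355·R5.
R4 ← R4 − 3594/785·R5.
Reading off the reduced rows gives x = -6, y = -3, z = 1, w = -3, v = 6.

x = -6, y = -3, z = 1, w = -3, v = 6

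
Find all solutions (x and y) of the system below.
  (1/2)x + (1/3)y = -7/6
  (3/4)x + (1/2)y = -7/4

Row-reduce:
R1 ← R1 / (1/2).
R2 ← R2 − 3/4·R1.
Rank is 1 with 2 unknowns, leaving y free.

infinitely many solutions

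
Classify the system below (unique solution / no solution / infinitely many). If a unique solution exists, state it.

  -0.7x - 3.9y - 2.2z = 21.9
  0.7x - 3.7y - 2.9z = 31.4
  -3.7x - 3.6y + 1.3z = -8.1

x = 6, y = -5, z = -3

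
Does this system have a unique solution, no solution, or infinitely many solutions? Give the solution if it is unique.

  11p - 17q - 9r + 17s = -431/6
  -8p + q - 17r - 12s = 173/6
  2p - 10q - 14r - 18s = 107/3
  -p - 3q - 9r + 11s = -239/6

Row-reduce the augmented matrix:
R1 ← R1 / (11).
R2 ← R2 + 8·R1.
R3 ← R3 − 2·R1.
R4 ← R4 + 1·R1.
R2 ← R2 / (-125/11).
R1 ← R1 + 17/11·R2.
R3 ← R3 + 76/11·R2.
R4 ← R4 + 50/11·R2.
R3 ← R3 / (244/125).
R1 ← R1 − 298/125·R3.
R2 ← R2 − 259/125·R3.
R4 ← R4 + 2/5·R3.
R4 ← R4 / (490/61).
R1 ← R1 − 1679/61·R4.
R2 ← R2 − 1378/61·R4.
R3 ← R3 + 666/61·R4.
Reading off the reduced rows gives p = 7/3, q = 3, r = -1/2, s = -3.

p = 7/3, q = 3, r = -1/2, s = -3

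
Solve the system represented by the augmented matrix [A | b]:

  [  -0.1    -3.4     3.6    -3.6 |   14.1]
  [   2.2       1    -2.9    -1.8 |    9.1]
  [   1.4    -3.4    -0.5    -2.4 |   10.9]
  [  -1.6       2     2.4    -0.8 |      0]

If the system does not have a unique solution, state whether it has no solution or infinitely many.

Row-reduce the augmented matrix:
R1 ← R1 / (-1/10).
R2 ← R2 − 11/5·R1.
R3 ← R3 − 7/5·R1.
R4 ← R4 + 8/5·R1.
R2 ← R2 / (-369/5).
R1 ← R1 − 34·R2.
R3 ← R3 + 51·R2.
R4 ← R4 − 282/5·R2.
R3 ← R3 / (-1739/615).
R1 ← R1 + 313/369·R3.
R2 ← R2 + 763/738·R3.
R4 ← R4 − 1913/615·R3.
R4 ← R4 / (-13991/8695).
R1 ← R1 + 3947/1739·R4.
R2 ← R2 + 221/3478·R4.
R3 ← R3 + 1953/1739·R4.
Reading off the reduced rows gives x_1 = 3, x_2 = 0, x_3 = 1, x_4 = -3.

x_1 = 3, x_2 = 0, x_3 = 1, x_4 = -3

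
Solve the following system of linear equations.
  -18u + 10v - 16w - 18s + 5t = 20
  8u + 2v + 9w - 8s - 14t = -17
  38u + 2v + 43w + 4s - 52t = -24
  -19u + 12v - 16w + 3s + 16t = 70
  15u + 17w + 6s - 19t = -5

no solution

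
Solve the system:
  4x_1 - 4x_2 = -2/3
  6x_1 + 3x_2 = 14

x_1 = 3/2, x_2 = 5/3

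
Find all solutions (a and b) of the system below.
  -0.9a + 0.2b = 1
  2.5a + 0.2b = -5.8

Row-reduce the augmented matrix:
R1 ← R1 / (-9/10).
R2 ← R2 − 5/2·R1.
R2 ← R2 / (34/45).
R1 ← R1 + 2/9·R2.
Reading off the reduced rows gives a = -2, b = -4.

a = -2, b = -4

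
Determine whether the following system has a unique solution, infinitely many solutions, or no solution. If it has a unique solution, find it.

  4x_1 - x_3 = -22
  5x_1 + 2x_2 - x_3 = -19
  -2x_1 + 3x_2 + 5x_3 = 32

Row-reduce the augmented matrix:
R1 ← R1 / (4).
R2 ← R2 − 5·R1.
R3 ← R3 + 2·R1.
R2 ← R2 / (2).
R3 ← R3 − 3·R2.
R3 ← R3 / (33/8).
R1 ← R1 + 1/4·R3.
R2 ← R2 − 1/8·R3.
Reading off the reduced rows gives x_1 = -5, x_2 = 4, x_3 = 2.

x_1 = -5, x_2 = 4, x_3 = 2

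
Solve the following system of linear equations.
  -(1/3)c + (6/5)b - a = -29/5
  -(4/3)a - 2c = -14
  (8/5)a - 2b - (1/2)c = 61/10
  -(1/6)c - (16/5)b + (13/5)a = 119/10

a = 6, b = 1, c = 3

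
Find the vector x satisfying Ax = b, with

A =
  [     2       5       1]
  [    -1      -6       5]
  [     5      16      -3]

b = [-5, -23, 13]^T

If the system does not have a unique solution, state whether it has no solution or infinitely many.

infinitely many solutions

Row-reduce:
R1 ← R1 / (2).
R2 ← R2 + 1·R1.
R3 ← R3 − 5·R1.
R2 ← R2 / (-7/2).
R1 ← R1 − 5/2·R2.
R3 ← R3 − 7/2·R2.
Rank is 2 with 3 unknowns, leaving x_3 free.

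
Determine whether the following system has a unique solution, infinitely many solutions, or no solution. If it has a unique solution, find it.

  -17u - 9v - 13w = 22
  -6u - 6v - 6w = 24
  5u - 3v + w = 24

no solution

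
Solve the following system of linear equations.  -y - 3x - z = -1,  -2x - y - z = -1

infinitely many solutions

Row-reduce:
R1 ← R1 / (-3).
R2 ← R2 + 2·R1.
R2 ← R2 / (-1/3).
R1 ← R1 − 1/3·R2.
Rank is 2 with 3 unknowns, leaving z free.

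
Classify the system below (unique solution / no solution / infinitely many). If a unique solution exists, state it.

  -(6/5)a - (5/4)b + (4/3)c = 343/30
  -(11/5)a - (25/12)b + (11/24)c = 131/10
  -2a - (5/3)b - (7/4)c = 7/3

Row-reduce:
R1 ← R1 / (-6/5).
R2 ← R2 + 11/5·R1.
R3 ← R3 + 2·R1.
R2 ← R2 / (5/24).
R1 ← R1 − 25/24·R2.
R3 ← R3 − 5/12·R2.
Row 3 reduces to 0 = -1, a contradiction. The system is inconsistent.

no solution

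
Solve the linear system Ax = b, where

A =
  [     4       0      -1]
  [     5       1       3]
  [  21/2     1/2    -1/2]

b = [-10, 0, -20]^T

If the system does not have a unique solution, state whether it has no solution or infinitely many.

Row-reduce:
R1 ← R1 / (4).
R2 ← R2 − 5·R1.
R3 ← R3 − 21/2·R1.
R3 ← R3 − 1/2·R2.
Rank is 2 with 3 unknowns, leaving x_3 free.

infinitely many solutions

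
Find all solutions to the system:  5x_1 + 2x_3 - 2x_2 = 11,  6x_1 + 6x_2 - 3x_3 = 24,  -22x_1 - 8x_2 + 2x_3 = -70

infinitely many solutions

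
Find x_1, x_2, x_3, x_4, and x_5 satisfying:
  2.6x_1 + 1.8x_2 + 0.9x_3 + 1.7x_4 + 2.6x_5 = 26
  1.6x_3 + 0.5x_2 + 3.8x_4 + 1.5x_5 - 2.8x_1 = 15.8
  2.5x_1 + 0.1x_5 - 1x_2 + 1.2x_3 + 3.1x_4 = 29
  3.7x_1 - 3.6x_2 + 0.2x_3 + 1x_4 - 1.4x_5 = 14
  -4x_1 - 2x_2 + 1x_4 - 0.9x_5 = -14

Row-reduce the augmented matrix:
R1 ← R1 / (13/5).
R2 ← R2 + 14/5·R1.
R3 ← R3 − 5/2·R1.
R4 ← R4 − 37/10·R1.
R5 ← R5 + 4·R1.
R2 ← R2 / (317/130).
R1 ← R1 − 9/13·R2.
R3 ← R3 + 71/26·R2.
R4 ← R4 + 801/130·R2.
R5 ← R5 − 10/13·R2.
R3 ← R3 / (20363/6340).
R1 ← R1 + 243/634·R3.
R2 ← R2 − 334/317·R3.
R4 ← R4 − 34307/6340·R3.
R5 ← R5 − 182/317·R3.
R4 ← R4 / (-8259/29090).
R1 ← R1 + 355/20363·R4.
R2 ← R2 + 4890/20363·R4.
R3 ← R3 − 49269/20363·R4.
R5 ← R5 − 1309/2909·R4.
R5 ← R5 / (330319/82590).
R1 ← R1 + 2122/57813·R5.
R2 ← R2 + 8929/19271·R5.
R3 ← R3 − 292995/19271·R5.
R4 ← R4 + 49331/8259·R5.
Reading off the reduced rows gives x_1 = 4, x_2 = 2, x_3 = 2, x_4 = 6, x_5 = 0.

x_1 = 4, x_2 = 2, x_3 = 2, x_4 = 6, x_5 = 0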